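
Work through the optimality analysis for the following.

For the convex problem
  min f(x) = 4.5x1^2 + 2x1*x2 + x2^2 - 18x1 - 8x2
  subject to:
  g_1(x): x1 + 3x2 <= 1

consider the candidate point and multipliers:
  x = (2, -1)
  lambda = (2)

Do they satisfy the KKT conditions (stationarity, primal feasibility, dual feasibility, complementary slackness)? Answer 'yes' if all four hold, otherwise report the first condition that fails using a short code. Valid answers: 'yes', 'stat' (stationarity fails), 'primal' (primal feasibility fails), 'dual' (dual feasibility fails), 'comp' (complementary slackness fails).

Gradient of f: grad f(x) = Q x + c = (-2, -6)
Constraint values g_i(x) = a_i^T x - b_i:
  g_1((2, -1)) = -2
Stationarity residual: grad f(x) + sum_i lambda_i a_i = (0, 0)
  -> stationarity OK
Primal feasibility (all g_i <= 0): OK
Dual feasibility (all lambda_i >= 0): OK
Complementary slackness (lambda_i * g_i(x) = 0 for all i): FAILS

Verdict: the first failing condition is complementary_slackness -> comp.

comp


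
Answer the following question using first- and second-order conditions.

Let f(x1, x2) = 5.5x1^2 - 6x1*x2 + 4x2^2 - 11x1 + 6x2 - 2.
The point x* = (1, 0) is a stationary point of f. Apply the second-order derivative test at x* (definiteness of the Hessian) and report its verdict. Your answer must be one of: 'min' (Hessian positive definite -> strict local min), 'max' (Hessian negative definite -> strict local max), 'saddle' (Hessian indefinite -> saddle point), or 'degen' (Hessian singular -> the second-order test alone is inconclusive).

Compute the Hessian H = grad^2 f:
  H = [[11, -6], [-6, 8]]
Verify stationarity: grad f(x*) = H x* + g = (0, 0).
Eigenvalues of H: 3.3153, 15.6847.
Both eigenvalues > 0, so H is positive definite -> x* is a strict local min.

min


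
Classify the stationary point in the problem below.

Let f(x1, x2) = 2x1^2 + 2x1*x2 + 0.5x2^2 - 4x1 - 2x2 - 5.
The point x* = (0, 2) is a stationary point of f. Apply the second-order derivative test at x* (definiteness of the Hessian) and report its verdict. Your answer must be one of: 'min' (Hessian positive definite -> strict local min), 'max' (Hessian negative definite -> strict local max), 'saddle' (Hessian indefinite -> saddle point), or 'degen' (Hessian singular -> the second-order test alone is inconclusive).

Compute the Hessian H = grad^2 f:
  H = [[4, 2], [2, 1]]
Verify stationarity: grad f(x*) = H x* + g = (0, 0).
Eigenvalues of H: 0, 5.
H has a zero eigenvalue (singular; positive semidefinite but not definite), so H is neither positive definite, negative definite, nor indefinite. The second-order test alone is inconclusive -> degen.
(Indeed, f is constant along the null direction of H through x*, so x* is not a strict local extremum.)

degen


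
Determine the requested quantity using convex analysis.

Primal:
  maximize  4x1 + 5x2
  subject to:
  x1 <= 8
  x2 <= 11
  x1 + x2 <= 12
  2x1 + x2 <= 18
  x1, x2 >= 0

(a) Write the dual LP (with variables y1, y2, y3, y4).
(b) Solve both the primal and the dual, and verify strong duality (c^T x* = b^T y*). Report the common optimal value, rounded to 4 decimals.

The standard primal-dual pair for 'max c^T x s.t. A x <= b, x >= 0' is:
  Dual:  min b^T y  s.t.  A^T y >= c,  y >= 0.

So the dual LP is:
  minimize  8y1 + 11y2 + 12y3 + 18y4
  subject to:
    y1 + y3 + 2y4 >= 4
    y2 + y3 + y4 >= 5
    y1, y2, y3, y4 >= 0

Solving the primal: x* = (1, 11).
  primal value c^T x* = 59.
Solving the dual: y* = (0, 1, 4, 0).
  dual value b^T y* = 59.
Strong duality: c^T x* = b^T y*. Confirmed.

59


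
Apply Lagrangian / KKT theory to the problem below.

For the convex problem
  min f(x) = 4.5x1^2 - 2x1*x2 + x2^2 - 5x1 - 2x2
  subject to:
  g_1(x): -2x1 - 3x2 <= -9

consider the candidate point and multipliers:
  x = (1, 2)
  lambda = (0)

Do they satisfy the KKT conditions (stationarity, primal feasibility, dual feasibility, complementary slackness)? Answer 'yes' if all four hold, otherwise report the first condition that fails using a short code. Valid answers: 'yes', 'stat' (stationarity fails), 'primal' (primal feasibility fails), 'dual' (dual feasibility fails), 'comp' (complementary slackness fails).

Gradient of f: grad f(x) = Q x + c = (0, 0)
Constraint values g_i(x) = a_i^T x - b_i:
  g_1((1, 2)) = 1
Stationarity residual: grad f(x) + sum_i lambda_i a_i = (0, 0)
  -> stationarity OK
Primal feasibility (all g_i <= 0): FAILS
Dual feasibility (all lambda_i >= 0): OK
Complementary slackness (lambda_i * g_i(x) = 0 for all i): OK

Verdict: the first failing condition is primal_feasibility -> primal.

primal


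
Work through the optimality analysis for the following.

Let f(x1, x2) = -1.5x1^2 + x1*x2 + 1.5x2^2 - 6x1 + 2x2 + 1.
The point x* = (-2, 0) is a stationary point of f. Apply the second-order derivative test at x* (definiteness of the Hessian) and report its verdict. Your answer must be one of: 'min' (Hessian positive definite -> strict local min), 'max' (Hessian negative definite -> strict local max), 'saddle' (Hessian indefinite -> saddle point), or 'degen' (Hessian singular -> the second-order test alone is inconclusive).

Compute the Hessian H = grad^2 f:
  H = [[-3, 1], [1, 3]]
Verify stationarity: grad f(x*) = H x* + g = (0, 0).
Eigenvalues of H: -3.1623, 3.1623.
Eigenvalues have mixed signs, so H is indefinite -> x* is a saddle point.

saddle


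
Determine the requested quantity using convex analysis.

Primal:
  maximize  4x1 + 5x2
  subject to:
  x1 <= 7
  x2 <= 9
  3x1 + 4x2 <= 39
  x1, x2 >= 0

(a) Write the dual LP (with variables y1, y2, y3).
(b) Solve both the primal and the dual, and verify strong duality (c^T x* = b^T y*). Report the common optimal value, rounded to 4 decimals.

The standard primal-dual pair for 'max c^T x s.t. A x <= b, x >= 0' is:
  Dual:  min b^T y  s.t.  A^T y >= c,  y >= 0.

So the dual LP is:
  minimize  7y1 + 9y2 + 39y3
  subject to:
    y1 + 3y3 >= 4
    y2 + 4y3 >= 5
    y1, y2, y3 >= 0

Solving the primal: x* = (7, 4.5).
  primal value c^T x* = 50.5.
Solving the dual: y* = (0.25, 0, 1.25).
  dual value b^T y* = 50.5.
Strong duality: c^T x* = b^T y*. Confirmed.

50.5


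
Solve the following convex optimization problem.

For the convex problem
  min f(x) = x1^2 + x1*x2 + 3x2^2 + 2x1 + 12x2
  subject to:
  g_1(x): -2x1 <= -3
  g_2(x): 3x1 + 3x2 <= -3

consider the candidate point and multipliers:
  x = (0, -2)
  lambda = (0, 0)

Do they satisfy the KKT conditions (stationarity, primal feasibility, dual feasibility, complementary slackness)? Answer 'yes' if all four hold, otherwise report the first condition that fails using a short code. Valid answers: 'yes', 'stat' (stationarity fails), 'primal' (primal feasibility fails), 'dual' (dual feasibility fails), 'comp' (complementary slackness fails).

Gradient of f: grad f(x) = Q x + c = (0, 0)
Constraint values g_i(x) = a_i^T x - b_i:
  g_1((0, -2)) = 3
  g_2((0, -2)) = -3
Stationarity residual: grad f(x) + sum_i lambda_i a_i = (0, 0)
  -> stationarity OK
Primal feasibility (all g_i <= 0): FAILS
Dual feasibility (all lambda_i >= 0): OK
Complementary slackness (lambda_i * g_i(x) = 0 for all i): OK

Verdict: the first failing condition is primal_feasibility -> primal.

primal


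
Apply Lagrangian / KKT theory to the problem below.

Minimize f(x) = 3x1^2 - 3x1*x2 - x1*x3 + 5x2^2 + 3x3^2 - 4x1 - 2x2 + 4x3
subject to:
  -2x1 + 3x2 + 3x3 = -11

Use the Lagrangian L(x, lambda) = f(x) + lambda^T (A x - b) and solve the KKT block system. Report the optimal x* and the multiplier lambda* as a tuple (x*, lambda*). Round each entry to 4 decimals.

Form the Lagrangian:
  L(x, lambda) = (1/2) x^T Q x + c^T x + lambda^T (A x - b)
Stationarity (grad_x L = 0): Q x + c + A^T lambda = 0.
Primal feasibility: A x = b.

This gives the KKT block system:
  [ Q   A^T ] [ x     ]   [-c ]
  [ A    0  ] [ lambda ] = [ b ]

Solving the linear system:
  x*      = (1.2459, -0.5328, -2.3033)
  lambda* = (3.6885)
  f(x*)   = 13.7213

x* = (1.2459, -0.5328, -2.3033), lambda* = (3.6885)


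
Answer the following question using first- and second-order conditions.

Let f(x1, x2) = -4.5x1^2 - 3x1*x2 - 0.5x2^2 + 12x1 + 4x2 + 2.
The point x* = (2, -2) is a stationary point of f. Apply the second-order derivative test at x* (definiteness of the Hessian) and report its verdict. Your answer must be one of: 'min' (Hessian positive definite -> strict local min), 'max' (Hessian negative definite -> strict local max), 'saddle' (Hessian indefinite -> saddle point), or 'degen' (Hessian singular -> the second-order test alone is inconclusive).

Compute the Hessian H = grad^2 f:
  H = [[-9, -3], [-3, -1]]
Verify stationarity: grad f(x*) = H x* + g = (0, 0).
Eigenvalues of H: -10, 0.
H has a zero eigenvalue (singular; negative semidefinite but not definite), so H is neither positive definite, negative definite, nor indefinite. The second-order test alone is inconclusive -> degen.
(Indeed, f is constant along the null direction of H through x*, so x* is not a strict local extremum.)

degen


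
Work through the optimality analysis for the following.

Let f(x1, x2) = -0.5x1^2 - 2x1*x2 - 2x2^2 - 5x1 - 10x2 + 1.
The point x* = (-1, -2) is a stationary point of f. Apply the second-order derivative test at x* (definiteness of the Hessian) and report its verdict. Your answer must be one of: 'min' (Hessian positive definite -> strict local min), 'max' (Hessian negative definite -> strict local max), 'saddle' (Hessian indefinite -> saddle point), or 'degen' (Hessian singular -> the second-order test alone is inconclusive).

Compute the Hessian H = grad^2 f:
  H = [[-1, -2], [-2, -4]]
Verify stationarity: grad f(x*) = H x* + g = (0, 0).
Eigenvalues of H: -5, 0.
H has a zero eigenvalue (singular; negative semidefinite but not definite), so H is neither positive definite, negative definite, nor indefinite. The second-order test alone is inconclusive -> degen.
(Indeed, f is constant along the null direction of H through x*, so x* is not a strict local extremum.)

degen


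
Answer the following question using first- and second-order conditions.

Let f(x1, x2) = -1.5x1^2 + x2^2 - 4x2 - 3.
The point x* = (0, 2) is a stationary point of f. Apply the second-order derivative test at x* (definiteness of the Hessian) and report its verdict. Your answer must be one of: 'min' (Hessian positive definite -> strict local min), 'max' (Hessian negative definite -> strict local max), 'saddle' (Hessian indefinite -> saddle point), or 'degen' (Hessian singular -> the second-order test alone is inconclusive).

Compute the Hessian H = grad^2 f:
  H = [[-3, 0], [0, 2]]
Verify stationarity: grad f(x*) = H x* + g = (0, 0).
Eigenvalues of H: -3, 2.
Eigenvalues have mixed signs, so H is indefinite -> x* is a saddle point.

saddle


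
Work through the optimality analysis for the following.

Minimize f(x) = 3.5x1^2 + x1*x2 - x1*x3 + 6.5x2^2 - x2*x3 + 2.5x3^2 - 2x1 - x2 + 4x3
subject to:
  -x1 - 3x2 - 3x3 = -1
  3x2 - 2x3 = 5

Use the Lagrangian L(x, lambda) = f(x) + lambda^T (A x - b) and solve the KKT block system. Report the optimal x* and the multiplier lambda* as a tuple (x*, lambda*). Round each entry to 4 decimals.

Form the Lagrangian:
  L(x, lambda) = (1/2) x^T Q x + c^T x + lambda^T (A x - b)
Stationarity (grad_x L = 0): Q x + c + A^T lambda = 0.
Primal feasibility: A x = b.

This gives the KKT block system:
  [ Q   A^T ] [ x     ]   [-c ]
  [ A    0  ] [ lambda ] = [ b ]

Solving the linear system:
  x*      = (0.2367, 1.1018, -0.8473)
  lambda* = (1.6059, -3.1964)
  f(x*)   = 6.3118

x* = (0.2367, 1.1018, -0.8473), lambda* = (1.6059, -3.1964)


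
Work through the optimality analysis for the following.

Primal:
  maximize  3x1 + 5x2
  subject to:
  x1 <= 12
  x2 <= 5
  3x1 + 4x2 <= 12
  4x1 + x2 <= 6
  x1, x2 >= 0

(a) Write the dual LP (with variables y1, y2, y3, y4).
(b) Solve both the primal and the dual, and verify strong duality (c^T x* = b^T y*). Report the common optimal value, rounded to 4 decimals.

The standard primal-dual pair for 'max c^T x s.t. A x <= b, x >= 0' is:
  Dual:  min b^T y  s.t.  A^T y >= c,  y >= 0.

So the dual LP is:
  minimize  12y1 + 5y2 + 12y3 + 6y4
  subject to:
    y1 + 3y3 + 4y4 >= 3
    y2 + 4y3 + y4 >= 5
    y1, y2, y3, y4 >= 0

Solving the primal: x* = (0, 3).
  primal value c^T x* = 15.
Solving the dual: y* = (0, 0, 1.25, 0).
  dual value b^T y* = 15.
Strong duality: c^T x* = b^T y*. Confirmed.

15


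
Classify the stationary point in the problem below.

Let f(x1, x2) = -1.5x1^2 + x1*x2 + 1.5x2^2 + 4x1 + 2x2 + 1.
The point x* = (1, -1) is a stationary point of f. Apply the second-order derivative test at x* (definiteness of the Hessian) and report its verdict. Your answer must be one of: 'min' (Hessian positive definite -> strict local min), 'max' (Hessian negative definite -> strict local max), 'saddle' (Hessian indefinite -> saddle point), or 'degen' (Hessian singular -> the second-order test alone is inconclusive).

Compute the Hessian H = grad^2 f:
  H = [[-3, 1], [1, 3]]
Verify stationarity: grad f(x*) = H x* + g = (0, 0).
Eigenvalues of H: -3.1623, 3.1623.
Eigenvalues have mixed signs, so H is indefinite -> x* is a saddle point.

saddle


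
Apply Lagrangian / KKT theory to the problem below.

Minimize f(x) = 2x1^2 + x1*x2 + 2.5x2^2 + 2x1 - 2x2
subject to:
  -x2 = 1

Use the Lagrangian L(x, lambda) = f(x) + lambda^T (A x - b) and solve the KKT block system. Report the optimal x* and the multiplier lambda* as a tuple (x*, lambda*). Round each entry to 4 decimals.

Form the Lagrangian:
  L(x, lambda) = (1/2) x^T Q x + c^T x + lambda^T (A x - b)
Stationarity (grad_x L = 0): Q x + c + A^T lambda = 0.
Primal feasibility: A x = b.

This gives the KKT block system:
  [ Q   A^T ] [ x     ]   [-c ]
  [ A    0  ] [ lambda ] = [ b ]

Solving the linear system:
  x*      = (-0.25, -1)
  lambda* = (-7.25)
  f(x*)   = 4.375

x* = (-0.25, -1), lambda* = (-7.25)


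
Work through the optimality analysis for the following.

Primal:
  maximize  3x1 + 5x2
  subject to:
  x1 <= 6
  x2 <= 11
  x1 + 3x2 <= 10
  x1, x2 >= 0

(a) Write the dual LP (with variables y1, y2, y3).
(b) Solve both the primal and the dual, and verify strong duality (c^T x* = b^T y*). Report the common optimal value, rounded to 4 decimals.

The standard primal-dual pair for 'max c^T x s.t. A x <= b, x >= 0' is:
  Dual:  min b^T y  s.t.  A^T y >= c,  y >= 0.

So the dual LP is:
  minimize  6y1 + 11y2 + 10y3
  subject to:
    y1 + y3 >= 3
    y2 + 3y3 >= 5
    y1, y2, y3 >= 0

Solving the primal: x* = (6, 1.3333).
  primal value c^T x* = 24.6667.
Solving the dual: y* = (1.3333, 0, 1.6667).
  dual value b^T y* = 24.6667.
Strong duality: c^T x* = b^T y*. Confirmed.

24.6667


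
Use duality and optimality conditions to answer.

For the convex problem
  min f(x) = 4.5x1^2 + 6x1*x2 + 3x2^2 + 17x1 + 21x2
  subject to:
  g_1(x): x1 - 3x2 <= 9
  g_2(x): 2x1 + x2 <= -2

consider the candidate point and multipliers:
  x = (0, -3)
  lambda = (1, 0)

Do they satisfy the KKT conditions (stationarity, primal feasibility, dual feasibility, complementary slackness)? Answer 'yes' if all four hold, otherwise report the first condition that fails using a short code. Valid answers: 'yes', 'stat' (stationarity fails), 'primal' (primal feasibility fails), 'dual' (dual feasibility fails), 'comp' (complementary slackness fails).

Gradient of f: grad f(x) = Q x + c = (-1, 3)
Constraint values g_i(x) = a_i^T x - b_i:
  g_1((0, -3)) = 0
  g_2((0, -3)) = -1
Stationarity residual: grad f(x) + sum_i lambda_i a_i = (0, 0)
  -> stationarity OK
Primal feasibility (all g_i <= 0): OK
Dual feasibility (all lambda_i >= 0): OK
Complementary slackness (lambda_i * g_i(x) = 0 for all i): OK

Verdict: yes, KKT holds.

yes


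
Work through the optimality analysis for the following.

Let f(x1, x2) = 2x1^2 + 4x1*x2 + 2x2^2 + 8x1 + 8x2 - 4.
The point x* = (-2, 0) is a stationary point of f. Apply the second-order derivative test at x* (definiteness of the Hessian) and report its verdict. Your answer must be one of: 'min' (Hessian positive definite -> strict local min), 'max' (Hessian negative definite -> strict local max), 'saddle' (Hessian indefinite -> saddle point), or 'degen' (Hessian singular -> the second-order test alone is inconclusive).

Compute the Hessian H = grad^2 f:
  H = [[4, 4], [4, 4]]
Verify stationarity: grad f(x*) = H x* + g = (0, 0).
Eigenvalues of H: 0, 8.
H has a zero eigenvalue (singular; positive semidefinite but not definite), so H is neither positive definite, negative definite, nor indefinite. The second-order test alone is inconclusive -> degen.
(Indeed, f is constant along the null direction of H through x*, so x* is not a strict local extremum.)

degen


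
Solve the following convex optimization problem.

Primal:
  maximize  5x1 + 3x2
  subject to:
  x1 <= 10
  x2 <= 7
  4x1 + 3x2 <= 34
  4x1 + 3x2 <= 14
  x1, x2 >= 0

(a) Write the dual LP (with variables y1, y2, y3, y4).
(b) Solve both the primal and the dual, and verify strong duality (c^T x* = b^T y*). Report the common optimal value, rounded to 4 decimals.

The standard primal-dual pair for 'max c^T x s.t. A x <= b, x >= 0' is:
  Dual:  min b^T y  s.t.  A^T y >= c,  y >= 0.

So the dual LP is:
  minimize  10y1 + 7y2 + 34y3 + 14y4
  subject to:
    y1 + 4y3 + 4y4 >= 5
    y2 + 3y3 + 3y4 >= 3
    y1, y2, y3, y4 >= 0

Solving the primal: x* = (3.5, 0).
  primal value c^T x* = 17.5.
Solving the dual: y* = (0, 0, 0, 1.25).
  dual value b^T y* = 17.5.
Strong duality: c^T x* = b^T y*. Confirmed.

17.5


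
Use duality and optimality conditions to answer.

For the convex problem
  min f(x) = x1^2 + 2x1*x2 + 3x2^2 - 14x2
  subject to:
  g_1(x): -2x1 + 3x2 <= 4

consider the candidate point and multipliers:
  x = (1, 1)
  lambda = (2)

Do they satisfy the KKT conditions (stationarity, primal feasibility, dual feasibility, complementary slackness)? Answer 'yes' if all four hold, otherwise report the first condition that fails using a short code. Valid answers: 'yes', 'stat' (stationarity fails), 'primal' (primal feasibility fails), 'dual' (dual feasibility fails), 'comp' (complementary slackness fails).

Gradient of f: grad f(x) = Q x + c = (4, -6)
Constraint values g_i(x) = a_i^T x - b_i:
  g_1((1, 1)) = -3
Stationarity residual: grad f(x) + sum_i lambda_i a_i = (0, 0)
  -> stationarity OK
Primal feasibility (all g_i <= 0): OK
Dual feasibility (all lambda_i >= 0): OK
Complementary slackness (lambda_i * g_i(x) = 0 for all i): FAILS

Verdict: the first failing condition is complementary_slackness -> comp.

comp


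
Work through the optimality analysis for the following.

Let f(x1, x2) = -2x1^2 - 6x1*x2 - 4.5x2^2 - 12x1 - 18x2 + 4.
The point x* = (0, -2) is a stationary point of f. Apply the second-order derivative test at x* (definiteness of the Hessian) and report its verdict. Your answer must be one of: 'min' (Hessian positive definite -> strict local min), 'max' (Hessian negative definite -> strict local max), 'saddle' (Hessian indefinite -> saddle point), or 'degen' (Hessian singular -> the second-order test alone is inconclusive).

Compute the Hessian H = grad^2 f:
  H = [[-4, -6], [-6, -9]]
Verify stationarity: grad f(x*) = H x* + g = (0, 0).
Eigenvalues of H: -13, 0.
H has a zero eigenvalue (singular; negative semidefinite but not definite), so H is neither positive definite, negative definite, nor indefinite. The second-order test alone is inconclusive -> degen.
(Indeed, f is constant along the null direction of H through x*, so x* is not a strict local extremum.)

degen


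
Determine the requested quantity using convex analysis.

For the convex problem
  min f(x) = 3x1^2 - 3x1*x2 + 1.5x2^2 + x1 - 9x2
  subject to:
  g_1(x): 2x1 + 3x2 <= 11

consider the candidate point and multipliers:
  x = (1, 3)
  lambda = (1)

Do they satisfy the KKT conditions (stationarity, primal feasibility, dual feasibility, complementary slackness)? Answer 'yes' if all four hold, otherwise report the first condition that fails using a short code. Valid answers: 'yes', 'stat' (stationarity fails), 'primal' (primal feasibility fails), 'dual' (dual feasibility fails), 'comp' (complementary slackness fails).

Gradient of f: grad f(x) = Q x + c = (-2, -3)
Constraint values g_i(x) = a_i^T x - b_i:
  g_1((1, 3)) = 0
Stationarity residual: grad f(x) + sum_i lambda_i a_i = (0, 0)
  -> stationarity OK
Primal feasibility (all g_i <= 0): OK
Dual feasibility (all lambda_i >= 0): OK
Complementary slackness (lambda_i * g_i(x) = 0 for all i): OK

Verdict: yes, KKT holds.

yes


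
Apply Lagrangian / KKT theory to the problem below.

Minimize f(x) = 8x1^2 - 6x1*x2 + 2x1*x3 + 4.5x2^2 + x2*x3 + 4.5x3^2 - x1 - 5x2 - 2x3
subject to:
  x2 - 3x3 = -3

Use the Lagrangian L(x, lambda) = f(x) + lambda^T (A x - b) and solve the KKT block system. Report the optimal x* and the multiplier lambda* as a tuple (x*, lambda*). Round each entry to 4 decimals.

Form the Lagrangian:
  L(x, lambda) = (1/2) x^T Q x + c^T x + lambda^T (A x - b)
Stationarity (grad_x L = 0): Q x + c + A^T lambda = 0.
Primal feasibility: A x = b.

This gives the KKT block system:
  [ Q   A^T ] [ x     ]   [-c ]
  [ A    0  ] [ lambda ] = [ b ]

Solving the linear system:
  x*      = (-0.0125, 0.15, 1.05)
  lambda* = (2.525)
  f(x*)   = 2.3688

x* = (-0.0125, 0.15, 1.05), lambda* = (2.525)


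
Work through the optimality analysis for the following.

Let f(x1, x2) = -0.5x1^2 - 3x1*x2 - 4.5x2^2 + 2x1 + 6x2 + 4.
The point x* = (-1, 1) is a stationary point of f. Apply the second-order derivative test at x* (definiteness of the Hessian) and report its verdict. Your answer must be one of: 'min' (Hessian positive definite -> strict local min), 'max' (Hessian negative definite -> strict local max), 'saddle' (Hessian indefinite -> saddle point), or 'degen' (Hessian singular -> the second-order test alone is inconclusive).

Compute the Hessian H = grad^2 f:
  H = [[-1, -3], [-3, -9]]
Verify stationarity: grad f(x*) = H x* + g = (0, 0).
Eigenvalues of H: -10, 0.
H has a zero eigenvalue (singular; negative semidefinite but not definite), so H is neither positive definite, negative definite, nor indefinite. The second-order test alone is inconclusive -> degen.
(Indeed, f is constant along the null direction of H through x*, so x* is not a strict local extremum.)

degen


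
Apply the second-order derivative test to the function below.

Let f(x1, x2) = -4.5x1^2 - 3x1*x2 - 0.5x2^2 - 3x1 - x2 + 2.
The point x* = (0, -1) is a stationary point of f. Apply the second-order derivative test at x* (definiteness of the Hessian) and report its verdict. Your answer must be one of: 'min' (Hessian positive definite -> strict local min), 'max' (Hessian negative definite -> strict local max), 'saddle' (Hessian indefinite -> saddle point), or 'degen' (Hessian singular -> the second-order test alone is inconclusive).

Compute the Hessian H = grad^2 f:
  H = [[-9, -3], [-3, -1]]
Verify stationarity: grad f(x*) = H x* + g = (0, 0).
Eigenvalues of H: -10, 0.
H has a zero eigenvalue (singular; negative semidefinite but not definite), so H is neither positive definite, negative definite, nor indefinite. The second-order test alone is inconclusive -> degen.
(Indeed, f is constant along the null direction of H through x*, so x* is not a strict local extremum.)

degen


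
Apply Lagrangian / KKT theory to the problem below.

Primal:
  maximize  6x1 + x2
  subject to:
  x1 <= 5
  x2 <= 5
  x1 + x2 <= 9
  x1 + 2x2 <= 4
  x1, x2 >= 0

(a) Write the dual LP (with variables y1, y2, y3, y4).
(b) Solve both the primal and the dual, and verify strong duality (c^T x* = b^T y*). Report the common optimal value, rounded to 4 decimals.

The standard primal-dual pair for 'max c^T x s.t. A x <= b, x >= 0' is:
  Dual:  min b^T y  s.t.  A^T y >= c,  y >= 0.

So the dual LP is:
  minimize  5y1 + 5y2 + 9y3 + 4y4
  subject to:
    y1 + y3 + y4 >= 6
    y2 + y3 + 2y4 >= 1
    y1, y2, y3, y4 >= 0

Solving the primal: x* = (4, 0).
  primal value c^T x* = 24.
Solving the dual: y* = (0, 0, 0, 6).
  dual value b^T y* = 24.
Strong duality: c^T x* = b^T y*. Confirmed.

24


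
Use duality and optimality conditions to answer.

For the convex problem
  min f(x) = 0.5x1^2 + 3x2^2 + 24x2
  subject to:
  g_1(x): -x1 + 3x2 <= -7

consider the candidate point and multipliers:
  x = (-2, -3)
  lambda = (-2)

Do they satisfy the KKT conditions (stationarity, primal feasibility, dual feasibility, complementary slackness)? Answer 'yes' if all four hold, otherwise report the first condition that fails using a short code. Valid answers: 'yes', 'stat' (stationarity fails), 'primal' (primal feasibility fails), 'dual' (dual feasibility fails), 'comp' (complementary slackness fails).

Gradient of f: grad f(x) = Q x + c = (-2, 6)
Constraint values g_i(x) = a_i^T x - b_i:
  g_1((-2, -3)) = 0
Stationarity residual: grad f(x) + sum_i lambda_i a_i = (0, 0)
  -> stationarity OK
Primal feasibility (all g_i <= 0): OK
Dual feasibility (all lambda_i >= 0): FAILS
Complementary slackness (lambda_i * g_i(x) = 0 for all i): OK

Verdict: the first failing condition is dual_feasibility -> dual.

dual


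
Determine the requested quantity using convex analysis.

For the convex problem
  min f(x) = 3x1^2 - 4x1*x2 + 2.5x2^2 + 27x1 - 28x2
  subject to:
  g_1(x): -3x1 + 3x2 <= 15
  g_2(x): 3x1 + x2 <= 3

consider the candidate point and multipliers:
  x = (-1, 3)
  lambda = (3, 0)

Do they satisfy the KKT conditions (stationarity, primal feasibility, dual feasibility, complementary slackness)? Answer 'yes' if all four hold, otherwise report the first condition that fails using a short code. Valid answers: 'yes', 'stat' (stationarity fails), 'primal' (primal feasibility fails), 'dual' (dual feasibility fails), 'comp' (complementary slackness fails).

Gradient of f: grad f(x) = Q x + c = (9, -9)
Constraint values g_i(x) = a_i^T x - b_i:
  g_1((-1, 3)) = -3
  g_2((-1, 3)) = -3
Stationarity residual: grad f(x) + sum_i lambda_i a_i = (0, 0)
  -> stationarity OK
Primal feasibility (all g_i <= 0): OK
Dual feasibility (all lambda_i >= 0): OK
Complementary slackness (lambda_i * g_i(x) = 0 for all i): FAILS

Verdict: the first failing condition is complementary_slackness -> comp.

comp


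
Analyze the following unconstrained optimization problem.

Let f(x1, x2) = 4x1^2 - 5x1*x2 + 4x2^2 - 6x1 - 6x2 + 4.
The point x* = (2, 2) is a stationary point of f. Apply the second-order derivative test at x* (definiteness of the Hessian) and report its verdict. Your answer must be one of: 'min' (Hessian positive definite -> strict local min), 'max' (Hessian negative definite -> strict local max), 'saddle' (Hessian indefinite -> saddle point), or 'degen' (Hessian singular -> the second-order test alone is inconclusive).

Compute the Hessian H = grad^2 f:
  H = [[8, -5], [-5, 8]]
Verify stationarity: grad f(x*) = H x* + g = (0, 0).
Eigenvalues of H: 3, 13.
Both eigenvalues > 0, so H is positive definite -> x* is a strict local min.

min


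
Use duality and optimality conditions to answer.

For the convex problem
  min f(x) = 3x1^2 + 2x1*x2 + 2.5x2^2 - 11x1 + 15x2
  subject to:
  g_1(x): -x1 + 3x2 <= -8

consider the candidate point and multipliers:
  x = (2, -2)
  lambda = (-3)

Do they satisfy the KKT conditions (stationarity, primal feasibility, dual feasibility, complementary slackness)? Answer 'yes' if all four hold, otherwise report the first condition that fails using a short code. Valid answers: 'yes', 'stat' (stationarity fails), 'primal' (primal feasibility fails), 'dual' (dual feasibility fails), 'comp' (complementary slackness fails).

Gradient of f: grad f(x) = Q x + c = (-3, 9)
Constraint values g_i(x) = a_i^T x - b_i:
  g_1((2, -2)) = 0
Stationarity residual: grad f(x) + sum_i lambda_i a_i = (0, 0)
  -> stationarity OK
Primal feasibility (all g_i <= 0): OK
Dual feasibility (all lambda_i >= 0): FAILS
Complementary slackness (lambda_i * g_i(x) = 0 for all i): OK

Verdict: the first failing condition is dual_feasibility -> dual.

dual


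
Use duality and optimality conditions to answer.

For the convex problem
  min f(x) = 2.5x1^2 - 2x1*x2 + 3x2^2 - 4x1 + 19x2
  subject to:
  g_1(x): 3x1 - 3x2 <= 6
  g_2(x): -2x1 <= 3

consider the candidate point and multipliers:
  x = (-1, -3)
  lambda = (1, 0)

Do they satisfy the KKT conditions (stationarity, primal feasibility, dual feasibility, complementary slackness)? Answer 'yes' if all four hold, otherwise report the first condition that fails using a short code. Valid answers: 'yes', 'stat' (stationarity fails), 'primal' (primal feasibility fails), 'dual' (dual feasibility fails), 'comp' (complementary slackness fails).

Gradient of f: grad f(x) = Q x + c = (-3, 3)
Constraint values g_i(x) = a_i^T x - b_i:
  g_1((-1, -3)) = 0
  g_2((-1, -3)) = -1
Stationarity residual: grad f(x) + sum_i lambda_i a_i = (0, 0)
  -> stationarity OK
Primal feasibility (all g_i <= 0): OK
Dual feasibility (all lambda_i >= 0): OK
Complementary slackness (lambda_i * g_i(x) = 0 for all i): OK

Verdict: yes, KKT holds.

yes


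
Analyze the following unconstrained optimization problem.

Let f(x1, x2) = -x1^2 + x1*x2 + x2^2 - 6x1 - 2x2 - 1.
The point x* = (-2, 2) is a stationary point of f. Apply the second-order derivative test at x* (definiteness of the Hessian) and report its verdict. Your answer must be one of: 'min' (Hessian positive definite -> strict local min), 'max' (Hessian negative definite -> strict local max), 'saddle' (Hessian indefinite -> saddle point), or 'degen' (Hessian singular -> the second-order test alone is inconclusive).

Compute the Hessian H = grad^2 f:
  H = [[-2, 1], [1, 2]]
Verify stationarity: grad f(x*) = H x* + g = (0, 0).
Eigenvalues of H: -2.2361, 2.2361.
Eigenvalues have mixed signs, so H is indefinite -> x* is a saddle point.

saddle


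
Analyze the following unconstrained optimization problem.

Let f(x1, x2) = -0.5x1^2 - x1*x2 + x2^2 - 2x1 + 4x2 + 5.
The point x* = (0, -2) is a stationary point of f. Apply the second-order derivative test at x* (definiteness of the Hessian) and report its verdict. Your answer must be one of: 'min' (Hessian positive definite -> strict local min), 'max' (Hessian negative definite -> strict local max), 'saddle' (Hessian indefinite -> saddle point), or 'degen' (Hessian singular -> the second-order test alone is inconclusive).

Compute the Hessian H = grad^2 f:
  H = [[-1, -1], [-1, 2]]
Verify stationarity: grad f(x*) = H x* + g = (0, 0).
Eigenvalues of H: -1.3028, 2.3028.
Eigenvalues have mixed signs, so H is indefinite -> x* is a saddle point.

saddle


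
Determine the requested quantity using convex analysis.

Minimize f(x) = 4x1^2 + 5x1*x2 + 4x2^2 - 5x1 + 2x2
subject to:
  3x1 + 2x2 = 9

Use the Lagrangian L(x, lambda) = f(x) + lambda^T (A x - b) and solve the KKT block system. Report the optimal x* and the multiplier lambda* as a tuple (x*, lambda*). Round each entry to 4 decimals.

Form the Lagrangian:
  L(x, lambda) = (1/2) x^T Q x + c^T x + lambda^T (A x - b)
Stationarity (grad_x L = 0): Q x + c + A^T lambda = 0.
Primal feasibility: A x = b.

This gives the KKT block system:
  [ Q   A^T ] [ x     ]   [-c ]
  [ A    0  ] [ lambda ] = [ b ]

Solving the linear system:
  x*      = (3.5909, -0.8864)
  lambda* = (-6.4318)
  f(x*)   = 19.0795

x* = (3.5909, -0.8864), lambda* = (-6.4318)


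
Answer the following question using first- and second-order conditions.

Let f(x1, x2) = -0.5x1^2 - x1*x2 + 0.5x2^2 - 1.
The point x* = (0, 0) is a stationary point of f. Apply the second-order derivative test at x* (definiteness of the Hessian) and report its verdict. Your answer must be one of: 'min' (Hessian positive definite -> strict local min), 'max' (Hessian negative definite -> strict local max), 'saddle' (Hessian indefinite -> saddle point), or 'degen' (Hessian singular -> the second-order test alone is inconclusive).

Compute the Hessian H = grad^2 f:
  H = [[-1, -1], [-1, 1]]
Verify stationarity: grad f(x*) = H x* + g = (0, 0).
Eigenvalues of H: -1.4142, 1.4142.
Eigenvalues have mixed signs, so H is indefinite -> x* is a saddle point.

saddle


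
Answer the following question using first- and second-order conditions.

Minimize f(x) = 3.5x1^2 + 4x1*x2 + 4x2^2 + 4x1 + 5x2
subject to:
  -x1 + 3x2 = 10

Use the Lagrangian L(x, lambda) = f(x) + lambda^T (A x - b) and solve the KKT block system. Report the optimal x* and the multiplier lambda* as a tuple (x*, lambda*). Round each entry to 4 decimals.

Form the Lagrangian:
  L(x, lambda) = (1/2) x^T Q x + c^T x + lambda^T (A x - b)
Stationarity (grad_x L = 0): Q x + c + A^T lambda = 0.
Primal feasibility: A x = b.

This gives the KKT block system:
  [ Q   A^T ] [ x     ]   [-c ]
  [ A    0  ] [ lambda ] = [ b ]

Solving the linear system:
  x*      = (-2.6421, 2.4526)
  lambda* = (-4.6842)
  f(x*)   = 24.2684

x* = (-2.6421, 2.4526), lambda* = (-4.6842)


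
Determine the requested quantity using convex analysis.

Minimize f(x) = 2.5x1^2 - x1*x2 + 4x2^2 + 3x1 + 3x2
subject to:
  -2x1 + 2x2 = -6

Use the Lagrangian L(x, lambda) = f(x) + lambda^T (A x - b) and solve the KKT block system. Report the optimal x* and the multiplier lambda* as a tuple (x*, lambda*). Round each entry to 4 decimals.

Form the Lagrangian:
  L(x, lambda) = (1/2) x^T Q x + c^T x + lambda^T (A x - b)
Stationarity (grad_x L = 0): Q x + c + A^T lambda = 0.
Primal feasibility: A x = b.

This gives the KKT block system:
  [ Q   A^T ] [ x     ]   [-c ]
  [ A    0  ] [ lambda ] = [ b ]

Solving the linear system:
  x*      = (1.3636, -1.6364)
  lambda* = (5.7273)
  f(x*)   = 16.7727

x* = (1.3636, -1.6364), lambda* = (5.7273)


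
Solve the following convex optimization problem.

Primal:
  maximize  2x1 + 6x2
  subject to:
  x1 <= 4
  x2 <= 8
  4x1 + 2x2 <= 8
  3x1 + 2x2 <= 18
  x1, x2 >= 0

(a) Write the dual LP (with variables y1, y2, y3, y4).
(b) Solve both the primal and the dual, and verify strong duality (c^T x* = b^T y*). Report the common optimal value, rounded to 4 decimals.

The standard primal-dual pair for 'max c^T x s.t. A x <= b, x >= 0' is:
  Dual:  min b^T y  s.t.  A^T y >= c,  y >= 0.

So the dual LP is:
  minimize  4y1 + 8y2 + 8y3 + 18y4
  subject to:
    y1 + 4y3 + 3y4 >= 2
    y2 + 2y3 + 2y4 >= 6
    y1, y2, y3, y4 >= 0

Solving the primal: x* = (0, 4).
  primal value c^T x* = 24.
Solving the dual: y* = (0, 0, 3, 0).
  dual value b^T y* = 24.
Strong duality: c^T x* = b^T y*. Confirmed.

24


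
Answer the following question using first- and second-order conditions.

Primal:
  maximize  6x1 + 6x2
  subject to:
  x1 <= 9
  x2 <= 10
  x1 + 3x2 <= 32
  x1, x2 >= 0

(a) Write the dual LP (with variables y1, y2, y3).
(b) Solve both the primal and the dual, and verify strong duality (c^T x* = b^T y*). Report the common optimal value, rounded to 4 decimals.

The standard primal-dual pair for 'max c^T x s.t. A x <= b, x >= 0' is:
  Dual:  min b^T y  s.t.  A^T y >= c,  y >= 0.

So the dual LP is:
  minimize  9y1 + 10y2 + 32y3
  subject to:
    y1 + y3 >= 6
    y2 + 3y3 >= 6
    y1, y2, y3 >= 0

Solving the primal: x* = (9, 7.6667).
  primal value c^T x* = 100.
Solving the dual: y* = (4, 0, 2).
  dual value b^T y* = 100.
Strong duality: c^T x* = b^T y*. Confirmed.

100


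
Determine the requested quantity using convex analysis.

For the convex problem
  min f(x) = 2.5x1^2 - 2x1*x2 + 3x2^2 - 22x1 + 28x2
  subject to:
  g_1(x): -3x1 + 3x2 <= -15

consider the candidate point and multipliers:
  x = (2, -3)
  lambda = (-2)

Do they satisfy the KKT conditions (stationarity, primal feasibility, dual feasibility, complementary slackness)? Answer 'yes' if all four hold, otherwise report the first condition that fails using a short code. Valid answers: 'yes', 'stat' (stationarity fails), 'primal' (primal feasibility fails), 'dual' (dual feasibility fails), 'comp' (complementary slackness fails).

Gradient of f: grad f(x) = Q x + c = (-6, 6)
Constraint values g_i(x) = a_i^T x - b_i:
  g_1((2, -3)) = 0
Stationarity residual: grad f(x) + sum_i lambda_i a_i = (0, 0)
  -> stationarity OK
Primal feasibility (all g_i <= 0): OK
Dual feasibility (all lambda_i >= 0): FAILS
Complementary slackness (lambda_i * g_i(x) = 0 for all i): OK

Verdict: the first failing condition is dual_feasibility -> dual.

dual


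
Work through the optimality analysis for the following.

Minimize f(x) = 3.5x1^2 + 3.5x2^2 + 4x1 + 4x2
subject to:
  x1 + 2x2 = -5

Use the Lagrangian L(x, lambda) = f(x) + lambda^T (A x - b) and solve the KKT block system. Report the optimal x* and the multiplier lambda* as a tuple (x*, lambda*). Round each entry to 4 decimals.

Form the Lagrangian:
  L(x, lambda) = (1/2) x^T Q x + c^T x + lambda^T (A x - b)
Stationarity (grad_x L = 0): Q x + c + A^T lambda = 0.
Primal feasibility: A x = b.

This gives the KKT block system:
  [ Q   A^T ] [ x     ]   [-c ]
  [ A    0  ] [ lambda ] = [ b ]

Solving the linear system:
  x*      = (-1.2286, -1.8857)
  lambda* = (4.6)
  f(x*)   = 5.2714

x* = (-1.2286, -1.8857), lambda* = (4.6)


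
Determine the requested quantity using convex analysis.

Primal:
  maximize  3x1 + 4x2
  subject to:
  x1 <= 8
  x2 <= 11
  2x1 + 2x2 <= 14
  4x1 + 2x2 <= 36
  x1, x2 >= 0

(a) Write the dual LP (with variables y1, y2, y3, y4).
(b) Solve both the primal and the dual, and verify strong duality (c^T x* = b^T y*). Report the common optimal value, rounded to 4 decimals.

The standard primal-dual pair for 'max c^T x s.t. A x <= b, x >= 0' is:
  Dual:  min b^T y  s.t.  A^T y >= c,  y >= 0.

So the dual LP is:
  minimize  8y1 + 11y2 + 14y3 + 36y4
  subject to:
    y1 + 2y3 + 4y4 >= 3
    y2 + 2y3 + 2y4 >= 4
    y1, y2, y3, y4 >= 0

Solving the primal: x* = (0, 7).
  primal value c^T x* = 28.
Solving the dual: y* = (0, 0, 2, 0).
  dual value b^T y* = 28.
Strong duality: c^T x* = b^T y*. Confirmed.

28


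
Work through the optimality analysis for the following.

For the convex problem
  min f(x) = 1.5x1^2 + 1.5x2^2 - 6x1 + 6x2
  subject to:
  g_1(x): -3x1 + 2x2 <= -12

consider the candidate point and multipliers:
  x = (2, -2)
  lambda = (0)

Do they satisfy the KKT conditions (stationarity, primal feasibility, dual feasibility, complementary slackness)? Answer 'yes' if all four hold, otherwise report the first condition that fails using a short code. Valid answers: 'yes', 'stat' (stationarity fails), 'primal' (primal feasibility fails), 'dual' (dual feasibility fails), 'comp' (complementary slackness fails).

Gradient of f: grad f(x) = Q x + c = (0, 0)
Constraint values g_i(x) = a_i^T x - b_i:
  g_1((2, -2)) = 2
Stationarity residual: grad f(x) + sum_i lambda_i a_i = (0, 0)
  -> stationarity OK
Primal feasibility (all g_i <= 0): FAILS
Dual feasibility (all lambda_i >= 0): OK
Complementary slackness (lambda_i * g_i(x) = 0 for all i): OK

Verdict: the first failing condition is primal_feasibility -> primal.

primal


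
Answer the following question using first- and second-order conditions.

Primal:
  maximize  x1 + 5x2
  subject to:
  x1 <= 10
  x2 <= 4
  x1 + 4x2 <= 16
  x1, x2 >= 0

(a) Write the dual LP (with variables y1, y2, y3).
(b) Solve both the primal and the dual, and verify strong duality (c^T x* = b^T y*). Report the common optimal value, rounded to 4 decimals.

The standard primal-dual pair for 'max c^T x s.t. A x <= b, x >= 0' is:
  Dual:  min b^T y  s.t.  A^T y >= c,  y >= 0.

So the dual LP is:
  minimize  10y1 + 4y2 + 16y3
  subject to:
    y1 + y3 >= 1
    y2 + 4y3 >= 5
    y1, y2, y3 >= 0

Solving the primal: x* = (0, 4).
  primal value c^T x* = 20.
Solving the dual: y* = (0, 0, 1.25).
  dual value b^T y* = 20.
Strong duality: c^T x* = b^T y*. Confirmed.

20


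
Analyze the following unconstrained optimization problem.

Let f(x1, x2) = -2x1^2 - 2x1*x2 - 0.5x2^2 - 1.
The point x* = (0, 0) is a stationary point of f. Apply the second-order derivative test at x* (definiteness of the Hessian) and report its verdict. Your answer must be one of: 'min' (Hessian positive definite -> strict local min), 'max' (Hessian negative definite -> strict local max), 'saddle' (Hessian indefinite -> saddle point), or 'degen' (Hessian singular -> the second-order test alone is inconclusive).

Compute the Hessian H = grad^2 f:
  H = [[-4, -2], [-2, -1]]
Verify stationarity: grad f(x*) = H x* + g = (0, 0).
Eigenvalues of H: -5, 0.
H has a zero eigenvalue (singular; negative semidefinite but not definite), so H is neither positive definite, negative definite, nor indefinite. The second-order test alone is inconclusive -> degen.
(Indeed, f is constant along the null direction of H through x*, so x* is not a strict local extremum.)

degen
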